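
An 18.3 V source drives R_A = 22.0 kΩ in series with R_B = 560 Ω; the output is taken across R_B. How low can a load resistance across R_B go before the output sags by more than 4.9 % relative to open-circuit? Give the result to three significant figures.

Output resistance R_th = R_A‖R_B = (22000 × 560)/22560 = 546.1 Ω.
The fractional drop is R_th/(R_th + R_L); requiring this ≤ 0.0490 gives R_L ≥ R_th(1/0.0490 − 1) = 546.1 × 19.41 = 10.6 kΩ.

R_L(min) ≈ 10.6 kΩ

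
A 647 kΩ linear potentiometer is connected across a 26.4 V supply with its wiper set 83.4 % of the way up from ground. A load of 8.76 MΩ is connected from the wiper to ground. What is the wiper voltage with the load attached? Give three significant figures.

The wiper splits the pot into (1−α)R = 107.4 kΩ above and αR = 539.6 kΩ below.
Lower section ‖ load = 508.3 kΩ.
V_wiper = 26.4 × 508.3/(107.4 + 508.3) = 21.8 V.

V ≈ 21.8 V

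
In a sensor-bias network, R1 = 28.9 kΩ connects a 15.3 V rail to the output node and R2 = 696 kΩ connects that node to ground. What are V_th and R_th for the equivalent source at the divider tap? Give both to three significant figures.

V_th is the open-circuit tap voltage: 15.3 × 696/(28.9 + 696) = 14.7 V.
With the supply zeroed, R1 and R2 appear in parallel from the tap: R_th = R1‖R2 = (28.9 × 696)/724.9 = 27.7 kΩ.

V_th = 14.7 V, R_th = 27.7 kΩ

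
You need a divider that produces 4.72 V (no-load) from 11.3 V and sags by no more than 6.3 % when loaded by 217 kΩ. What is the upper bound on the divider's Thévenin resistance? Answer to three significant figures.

R_th ≤ 14.6 kΩ

Loading drop = R_th/(R_th + R_L) ≤ 0.0630, so R_th ≤ R_L · ε/(1−ε) = 217 kΩ × 0.0630/0.9370 = 14.6 kΩ.
(Any R1, R2 with R2/(R1+R2) = 0.418 and R1‖R2 ≤ 14.6 kΩ will meet the spec.)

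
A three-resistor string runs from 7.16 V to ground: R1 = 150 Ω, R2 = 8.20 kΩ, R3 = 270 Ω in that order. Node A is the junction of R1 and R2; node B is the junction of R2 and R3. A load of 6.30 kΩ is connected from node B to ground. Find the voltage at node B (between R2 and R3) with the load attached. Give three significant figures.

V ≈ 0.215 V

At node B, R3 is in parallel with the load: R3‖R_L = 258.9 Ω.
Below node A the resistance is R2 + (R3‖R_L) = 8459 Ω, so V_A = 7.16 × 8459/8609 = 7.035 V.
Then V_B = V_A × (R3‖R_L)/(R2 + R3‖R_L) = 7.035 × 258.9/8459 = 0.215 V.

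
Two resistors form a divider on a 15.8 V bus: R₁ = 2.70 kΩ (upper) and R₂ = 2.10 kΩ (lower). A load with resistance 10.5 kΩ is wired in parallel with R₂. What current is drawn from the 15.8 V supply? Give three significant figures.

I ≈ 3.55 mA

R₂‖R_L = 1.750 kΩ, so the source sees R₁ + R₂‖R_L = 4.450 kΩ.
I = 15.8 V / 4.450 kΩ = 3.55 mA.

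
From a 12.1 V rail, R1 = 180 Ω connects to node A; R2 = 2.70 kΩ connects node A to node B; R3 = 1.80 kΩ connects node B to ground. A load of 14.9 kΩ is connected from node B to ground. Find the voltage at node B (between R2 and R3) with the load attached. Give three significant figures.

V ≈ 4.33 V

At node B, R3 is in parallel with the load: R3‖R_L = 1606 Ω.
Below node A the resistance is R2 + (R3‖R_L) = 4306 Ω, so V_A = 12.1 × 4306/4486 = 11.61 V.
Then V_B = V_A × (R3‖R_L)/(R2 + R3‖R_L) = 11.61 × 1606/4306 = 4.33 V.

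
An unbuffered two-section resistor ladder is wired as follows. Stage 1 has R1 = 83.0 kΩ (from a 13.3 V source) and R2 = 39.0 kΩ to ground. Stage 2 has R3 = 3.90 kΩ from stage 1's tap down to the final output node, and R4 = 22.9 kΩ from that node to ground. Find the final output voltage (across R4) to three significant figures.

Stage 2 presents R3+R4 = 26.80 kΩ as a load on stage 1's tap.
Stage 1's lower leg becomes R2‖(R3+R4) = 15.88 kΩ, so V_mid = 13.3 × 15.88/98.88 = 2.136 V.
Stage 2 is itself unloaded: V_out = V_mid × R4/(R3+R4) = 2.136 × 22.9/26.80 = 1.83 V.

V_out ≈ 1.83 V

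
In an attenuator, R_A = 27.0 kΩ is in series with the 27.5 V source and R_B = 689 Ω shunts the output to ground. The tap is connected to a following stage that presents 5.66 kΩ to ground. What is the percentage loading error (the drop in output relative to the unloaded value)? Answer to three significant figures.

Unloaded V = 27.5 × 689/27690 = 0.68430 V.
Loaded: R_B‖R_L = 614.2 Ω, giving V = 27.5 × 614.2/27610 = 0.61169 V.
Drop = (0.68430 − 0.61169) / 0.68430 = 10.6 %.

10.6 %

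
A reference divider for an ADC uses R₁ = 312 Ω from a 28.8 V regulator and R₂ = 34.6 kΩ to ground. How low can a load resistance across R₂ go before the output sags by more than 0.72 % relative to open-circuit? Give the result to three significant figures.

Output resistance R_th = R₁‖R₂ = (312 × 34600)/34910 = 309.2 Ω.
The fractional drop is R_th/(R_th + R_L); requiring this ≤ 0.00720 gives R_L ≥ R_th(1/0.00720 − 1) = 309.2 × 137.9 = 42.6 kΩ.

R_L(min) ≈ 42.6 kΩ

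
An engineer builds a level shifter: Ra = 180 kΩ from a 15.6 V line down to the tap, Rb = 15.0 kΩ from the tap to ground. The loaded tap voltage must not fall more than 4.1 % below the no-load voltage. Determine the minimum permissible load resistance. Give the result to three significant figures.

R_L(min) ≈ 324 kΩ

Output resistance R_th = Ra‖Rb = (180 × 15.0)/195.0 = 13.85 kΩ.
The fractional drop is R_th/(R_th + R_L); requiring this ≤ 0.0410 gives R_L ≥ R_th(1/0.0410 − 1) = 13.85 × 23.39 = 324 kΩ.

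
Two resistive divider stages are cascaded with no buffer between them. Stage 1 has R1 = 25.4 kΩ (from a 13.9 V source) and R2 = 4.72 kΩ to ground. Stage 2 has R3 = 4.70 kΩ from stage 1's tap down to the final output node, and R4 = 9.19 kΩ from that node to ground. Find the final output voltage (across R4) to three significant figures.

Stage 2 presents R3+R4 = 13.89 kΩ as a load on stage 1's tap.
Stage 1's lower leg becomes R2‖(R3+R4) = 3.523 kΩ, so V_mid = 13.9 × 3.523/28.92 = 1.693 V.
Stage 2 is itself unloaded: V_out = V_mid × R4/(R3+R4) = 1.693 × 9.19/13.89 = 1.12 V.

V_out ≈ 1.12 V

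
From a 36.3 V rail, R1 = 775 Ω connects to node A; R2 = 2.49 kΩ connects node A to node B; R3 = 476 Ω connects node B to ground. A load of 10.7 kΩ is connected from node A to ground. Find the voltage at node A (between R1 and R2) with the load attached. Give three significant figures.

V ≈ 27.2 V

Below node A the series string R2+R3 = 2966 Ω sits in parallel with the 10700 Ω load: 2322 Ω.
V_A = 36.3 × 2322/(775 + 2322) = 27.2 V.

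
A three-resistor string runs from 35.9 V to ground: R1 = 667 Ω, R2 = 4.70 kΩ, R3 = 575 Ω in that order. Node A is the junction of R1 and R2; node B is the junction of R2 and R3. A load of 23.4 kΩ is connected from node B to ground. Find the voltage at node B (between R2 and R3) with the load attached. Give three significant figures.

V ≈ 3.40 V

At node B, R3 is in parallel with the load: R3‖R_L = 561.2 Ω.
Below node A the resistance is R2 + (R3‖R_L) = 5261 Ω, so V_A = 35.9 × 5261/5928 = 31.86 V.
Then V_B = V_A × (R3‖R_L)/(R2 + R3‖R_L) = 31.86 × 561.2/5261 = 3.40 V.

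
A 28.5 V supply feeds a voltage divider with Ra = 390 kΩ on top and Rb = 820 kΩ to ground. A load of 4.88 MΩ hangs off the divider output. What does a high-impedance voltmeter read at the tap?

V_out ≈ 18.3 V

The load sits in parallel with Rb: Rb‖R_L = (820 × 4880) / (820 + 4880) = 702.0 kΩ.
V_out = 28.5 × 702.0 / (390 + 702.0) = 28.5 × 702.0/1092 = 18.3 V.
(Unloaded it would have been 19.3 V.)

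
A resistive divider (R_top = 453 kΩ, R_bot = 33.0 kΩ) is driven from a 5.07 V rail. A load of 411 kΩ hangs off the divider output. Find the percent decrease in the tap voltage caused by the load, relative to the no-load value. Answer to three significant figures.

6.96 %

The divider's output (Thévenin) resistance is R_top‖R_bot = 30.76 kΩ.
Fractional drop under load = R_th/(R_th + R_L) = 30.76 / (30.76 + 411) = 0.06963.
So the output falls by 6.96 %.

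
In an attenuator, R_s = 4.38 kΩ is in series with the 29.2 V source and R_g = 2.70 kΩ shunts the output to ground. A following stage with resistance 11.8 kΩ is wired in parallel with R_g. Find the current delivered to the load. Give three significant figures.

I_L ≈ 0.827 mA

R_g‖R_L = 2.197 kΩ; V_out = 29.2 × 2.197/6.577 = 9.755 V.
I_L = V_out / R_L = 9.755 / 11.8 kΩ = 0.827 mA.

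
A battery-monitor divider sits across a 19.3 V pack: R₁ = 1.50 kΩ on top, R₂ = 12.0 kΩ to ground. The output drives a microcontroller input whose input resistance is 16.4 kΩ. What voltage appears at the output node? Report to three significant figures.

V_out ≈ 15.9 V

The load sits in parallel with R₂: R₂‖R_L = (12.0 × 16.4) / (12.0 + 16.4) = 6.930 kΩ.
V_out = 19.3 × 6.930 / (1.50 + 6.930) = 19.3 × 6.930/8.430 = 15.9 V.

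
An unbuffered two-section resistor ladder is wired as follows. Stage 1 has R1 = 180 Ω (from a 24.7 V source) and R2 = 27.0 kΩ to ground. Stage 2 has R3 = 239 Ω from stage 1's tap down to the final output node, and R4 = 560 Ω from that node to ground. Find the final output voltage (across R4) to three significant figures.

Stage 2 presents R3+R4 = 799.0 Ω as a load on stage 1's tap.
Stage 1's lower leg becomes R2‖(R3+R4) = 776.0 Ω, so V_mid = 24.7 × 776.0/956.0 = 20.05 V.
Stage 2 is itself unloaded: V_out = V_mid × R4/(R3+R4) = 20.05 × 560/799.0 = 14.1 V.

V_out ≈ 14.1 V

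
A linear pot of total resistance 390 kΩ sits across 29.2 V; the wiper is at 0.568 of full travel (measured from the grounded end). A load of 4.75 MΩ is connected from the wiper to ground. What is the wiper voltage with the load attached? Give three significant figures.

V ≈ 16.3 V

The wiper splits the pot into (1−α)R = 168.5 kΩ above and αR = 221.5 kΩ below.
Lower section ‖ load = 211.6 kΩ.
V_wiper = 29.2 × 211.6/(168.5 + 211.6) = 16.3 V.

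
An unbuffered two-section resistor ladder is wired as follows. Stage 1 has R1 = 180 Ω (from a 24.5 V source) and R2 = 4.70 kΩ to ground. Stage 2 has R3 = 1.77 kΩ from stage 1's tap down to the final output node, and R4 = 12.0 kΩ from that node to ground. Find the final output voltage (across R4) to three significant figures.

V_out ≈ 20.3 V

Stage 2 presents R3+R4 = 13770 Ω as a load on stage 1's tap.
Stage 1's lower leg becomes R2‖(R3+R4) = 3504 Ω, so V_mid = 24.5 × 3504/3684 = 23.30 V.
Stage 2 is itself unloaded: V_out = V_mid × R4/(R3+R4) = 23.30 × 12000/13770 = 20.3 V.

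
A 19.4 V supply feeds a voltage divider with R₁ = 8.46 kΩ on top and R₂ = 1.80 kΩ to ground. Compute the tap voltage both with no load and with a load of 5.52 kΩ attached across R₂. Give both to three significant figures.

Open-circuit: V = 19.4 × 1.80/(8.46 + 1.80) = 3.40 V.
With the load, R₂ becomes R₂‖R_L = 1.357 kΩ, so V = 19.4 × 1.357/9.817 = 2.68 V.

Unloaded: 3.40 V; loaded: 2.68 V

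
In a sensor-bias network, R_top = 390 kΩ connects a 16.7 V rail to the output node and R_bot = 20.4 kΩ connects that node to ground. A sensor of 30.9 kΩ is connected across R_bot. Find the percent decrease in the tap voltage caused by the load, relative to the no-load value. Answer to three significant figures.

38.6 %

Unloaded V = 16.7 × 20.4/410.4 = 0.8301 V.
Loaded: R_bot‖R_L = 12.29 kΩ, giving V = 16.7 × 12.29/402.3 = 0.5101 V.
Drop = (0.8301 − 0.5101) / 0.8301 = 38.6 %.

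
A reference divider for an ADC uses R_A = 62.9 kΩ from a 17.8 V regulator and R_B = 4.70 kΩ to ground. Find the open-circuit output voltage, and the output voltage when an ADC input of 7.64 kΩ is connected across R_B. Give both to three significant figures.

Unloaded: 1.24 V; loaded: 0.787 V

Open-circuit: V = 17.8 × 4.70/(62.9 + 4.70) = 1.24 V.
With the load, R_B becomes R_B‖R_L = 2.910 kΩ, so V = 17.8 × 2.910/65.81 = 0.787 V.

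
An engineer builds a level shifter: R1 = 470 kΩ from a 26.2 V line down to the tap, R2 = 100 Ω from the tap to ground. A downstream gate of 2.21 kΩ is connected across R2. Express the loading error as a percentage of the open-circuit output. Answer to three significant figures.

The divider's output (Thévenin) resistance is R1‖R2 = 99.98 Ω.
Fractional drop under load = R_th/(R_th + R_L) = 99.98 / (99.98 + 2210) = 0.04328.
So the output falls by 4.33 %.

4.33 %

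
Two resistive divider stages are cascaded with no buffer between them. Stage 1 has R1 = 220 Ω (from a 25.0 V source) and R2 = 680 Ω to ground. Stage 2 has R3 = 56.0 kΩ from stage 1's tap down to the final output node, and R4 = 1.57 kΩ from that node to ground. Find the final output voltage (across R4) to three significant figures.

V_out ≈ 0.514 V

Stage 2 presents R3+R4 = 57570 Ω as a load on stage 1's tap.
Stage 1's lower leg becomes R2‖(R3+R4) = 672.1 Ω, so V_mid = 25.0 × 672.1/892.1 = 18.83 V.
Stage 2 is itself unloaded: V_out = V_mid × R4/(R3+R4) = 18.83 × 1570/57570 = 0.514 V.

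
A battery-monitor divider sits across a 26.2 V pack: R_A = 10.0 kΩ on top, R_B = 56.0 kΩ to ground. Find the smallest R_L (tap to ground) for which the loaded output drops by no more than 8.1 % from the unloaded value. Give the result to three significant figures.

R_L(min) ≈ 96.3 kΩ

Output resistance R_th = R_A‖R_B = (10.0 × 56.0)/66.00 = 8.485 kΩ.
The fractional drop is R_th/(R_th + R_L); requiring this ≤ 0.0810 gives R_L ≥ R_th(1/0.0810 − 1) = 8.485 × 11.35 = 96.3 kΩ.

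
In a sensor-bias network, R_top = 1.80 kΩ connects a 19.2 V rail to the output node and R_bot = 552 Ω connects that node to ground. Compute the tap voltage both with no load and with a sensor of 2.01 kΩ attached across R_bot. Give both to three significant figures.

Unloaded: 4.51 V; loaded: 3.72 V

Open-circuit: V = 19.2 × 552/(1800 + 552) = 4.51 V.
With the load, R_bot becomes R_bot‖R_L = 433.1 Ω, so V = 19.2 × 433.1/2233 = 3.72 V.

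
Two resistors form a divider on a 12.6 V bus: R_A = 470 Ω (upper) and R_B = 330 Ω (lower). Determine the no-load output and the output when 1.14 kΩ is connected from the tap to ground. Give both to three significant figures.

Unloaded: 5.20 V; loaded: 4.44 V

Open-circuit: V = 12.6 × 330/(470 + 330) = 5.20 V.
With the load, R_B becomes R_B‖R_L = 255.9 Ω, so V = 12.6 × 255.9/725.9 = 4.44 V.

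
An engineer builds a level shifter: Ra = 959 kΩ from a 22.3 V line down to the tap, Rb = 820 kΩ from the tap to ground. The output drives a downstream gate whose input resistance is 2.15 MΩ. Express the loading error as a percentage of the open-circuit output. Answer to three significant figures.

17.1 %

Unloaded V = 22.3 × 820/1779 = 10.28 V.
Loaded: Rb‖R_L = 593.6 kΩ, giving V = 22.3 × 593.6/1553 = 8.526 V.
Drop = (10.28 − 8.526) / 10.28 = 17.1 %.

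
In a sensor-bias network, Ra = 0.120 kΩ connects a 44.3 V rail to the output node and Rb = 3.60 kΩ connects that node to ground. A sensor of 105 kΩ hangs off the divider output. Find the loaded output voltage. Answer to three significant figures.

The load sits in parallel with Rb: Rb‖R_L = (3600 × 105000) / (3600 + 105000) = 3481 Ω.
V_out = 44.3 × 3481 / (120 + 3481) = 44.3 × 3481/3601 = 42.8 V.
(Unloaded it would have been 42.9 V.)

V_out ≈ 42.8 V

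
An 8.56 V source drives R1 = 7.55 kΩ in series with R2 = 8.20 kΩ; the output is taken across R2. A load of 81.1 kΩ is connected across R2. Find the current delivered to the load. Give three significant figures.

I_L ≈ 0.0524 mA

R2‖R_L = 7.447 kΩ; V_out = 8.56 × 7.447/15.00 = 4.251 V.
I_L = V_out / R_L = 4.251 / 81.1 kΩ = 0.0524 mA.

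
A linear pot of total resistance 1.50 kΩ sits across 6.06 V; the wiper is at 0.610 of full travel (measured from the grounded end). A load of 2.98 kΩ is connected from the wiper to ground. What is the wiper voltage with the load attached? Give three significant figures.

V ≈ 3.30 V

The wiper splits the pot into (1−α)R = 585.0 Ω above and αR = 915.0 Ω below.
Lower section ‖ load = 700.1 Ω.
V_wiper = 6.06 × 700.1/(585.0 + 700.1) = 3.30 V.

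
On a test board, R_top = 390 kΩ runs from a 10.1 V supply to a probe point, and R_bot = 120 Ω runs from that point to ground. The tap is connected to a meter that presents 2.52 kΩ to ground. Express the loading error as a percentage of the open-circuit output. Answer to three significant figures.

The divider's output (Thévenin) resistance is R_top‖R_bot = 120.0 Ω.
Fractional drop under load = R_th/(R_th + R_L) = 120.0 / (120.0 + 2520) = 0.04544.
So the output falls by 4.54 %.

4.54 %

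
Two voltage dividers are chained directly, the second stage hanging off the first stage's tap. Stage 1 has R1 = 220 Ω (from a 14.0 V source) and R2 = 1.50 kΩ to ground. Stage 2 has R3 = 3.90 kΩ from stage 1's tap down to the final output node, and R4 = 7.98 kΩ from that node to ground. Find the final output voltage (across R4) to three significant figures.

Stage 2 presents R3+R4 = 11880 Ω as a load on stage 1's tap.
Stage 1's lower leg becomes R2‖(R3+R4) = 1332 Ω, so V_mid = 14.0 × 1332/1552 = 12.02 V.
Stage 2 is itself unloaded: V_out = V_mid × R4/(R3+R4) = 12.02 × 7980/11880 = 8.07 V.

V_out ≈ 8.07 V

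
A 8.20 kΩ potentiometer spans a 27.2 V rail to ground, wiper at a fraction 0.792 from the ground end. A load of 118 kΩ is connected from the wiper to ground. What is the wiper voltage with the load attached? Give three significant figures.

The wiper splits the pot into (1−α)R = 1.706 kΩ above and αR = 6.494 kΩ below.
Lower section ‖ load = 6.156 kΩ.
V_wiper = 27.2 × 6.156/(1.706 + 6.156) = 21.3 V.

V ≈ 21.3 V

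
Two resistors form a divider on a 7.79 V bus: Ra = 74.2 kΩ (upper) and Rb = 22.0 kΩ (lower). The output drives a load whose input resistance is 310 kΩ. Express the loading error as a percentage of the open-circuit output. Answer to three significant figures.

5.19 %

The divider's output (Thévenin) resistance is Ra‖Rb = 16.97 kΩ.
Fractional drop under load = R_th/(R_th + R_L) = 16.97 / (16.97 + 310) = 0.05190.
So the output falls by 5.19 %.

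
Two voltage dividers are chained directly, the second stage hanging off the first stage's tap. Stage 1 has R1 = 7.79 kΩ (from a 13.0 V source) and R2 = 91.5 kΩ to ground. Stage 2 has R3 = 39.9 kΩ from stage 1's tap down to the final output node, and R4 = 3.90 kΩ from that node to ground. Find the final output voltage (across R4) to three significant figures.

Stage 2 presents R3+R4 = 43.80 kΩ as a load on stage 1's tap.
Stage 1's lower leg becomes R2‖(R3+R4) = 29.62 kΩ, so V_mid = 13.0 × 29.62/37.41 = 10.29 V.
Stage 2 is itself unloaded: V_out = V_mid × R4/(R3+R4) = 10.29 × 3.90/43.80 = 0.917 V.

V_out ≈ 0.917 V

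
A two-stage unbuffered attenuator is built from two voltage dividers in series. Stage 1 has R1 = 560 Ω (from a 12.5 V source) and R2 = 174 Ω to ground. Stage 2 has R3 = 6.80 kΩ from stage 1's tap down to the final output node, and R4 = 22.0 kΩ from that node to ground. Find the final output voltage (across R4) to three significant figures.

V_out ≈ 2.25 V

Stage 2 presents R3+R4 = 28800 Ω as a load on stage 1's tap.
Stage 1's lower leg becomes R2‖(R3+R4) = 173.0 Ω, so V_mid = 12.5 × 173.0/733.0 = 2.950 V.
Stage 2 is itself unloaded: V_out = V_mid × R4/(R3+R4) = 2.950 × 22000/28800 = 2.25 V.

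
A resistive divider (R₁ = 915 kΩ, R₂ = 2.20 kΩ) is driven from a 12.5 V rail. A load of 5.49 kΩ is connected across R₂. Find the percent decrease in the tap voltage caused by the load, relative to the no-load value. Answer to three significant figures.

Unloaded V = 12.5 × 2.20/917.2 = 0.02998 V.
Loaded: R₂‖R_L = 1.571 kΩ, giving V = 12.5 × 1.571/916.6 = 0.02142 V.
Drop = (0.02998 − 0.02142) / 0.02998 = 28.6 %.

28.6 %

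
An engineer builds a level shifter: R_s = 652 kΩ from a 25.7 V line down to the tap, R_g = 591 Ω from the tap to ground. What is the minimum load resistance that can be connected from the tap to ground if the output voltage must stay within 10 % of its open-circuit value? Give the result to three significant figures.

Output resistance R_th = R_s‖R_g = (652000 × 591)/652600 = 590.5 Ω.
The fractional drop is R_th/(R_th + R_L); requiring this ≤ 0.100 gives R_L ≥ R_th(1/0.100 − 1) = 590.5 × 9.000 = 5.31 kΩ.

R_L(min) ≈ 5.31 kΩ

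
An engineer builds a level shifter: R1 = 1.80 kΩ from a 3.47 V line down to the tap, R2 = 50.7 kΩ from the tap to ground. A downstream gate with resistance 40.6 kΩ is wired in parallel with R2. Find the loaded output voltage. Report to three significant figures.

The load sits in parallel with R2: R2‖R_L = (50.7 × 40.6) / (50.7 + 40.6) = 22.55 kΩ.
V_out = 3.47 × 22.55 / (1.80 + 22.55) = 3.47 × 22.55/24.35 = 3.21 V.

V_out ≈ 3.21 V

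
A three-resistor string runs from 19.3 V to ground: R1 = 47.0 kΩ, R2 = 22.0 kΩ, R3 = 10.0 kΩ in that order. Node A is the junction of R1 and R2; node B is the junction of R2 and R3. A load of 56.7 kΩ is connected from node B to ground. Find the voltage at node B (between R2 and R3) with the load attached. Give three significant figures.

V ≈ 2.12 V

At node B, R3 is in parallel with the load: R3‖R_L = 8.501 kΩ.
Below node A the resistance is R2 + (R3‖R_L) = 30.50 kΩ, so V_A = 19.3 × 30.50/77.50 = 7.596 V.
Then V_B = V_A × (R3‖R_L)/(R2 + R3‖R_L) = 7.596 × 8.501/30.50 = 2.12 V.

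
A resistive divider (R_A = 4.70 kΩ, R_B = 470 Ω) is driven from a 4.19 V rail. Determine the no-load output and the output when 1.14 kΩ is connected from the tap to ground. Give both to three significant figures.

Unloaded: 0.381 V; loaded: 0.277 V

Open-circuit: V = 4.19 × 470/(4700 + 470) = 0.381 V.
With the load, R_B becomes R_B‖R_L = 332.8 Ω, so V = 4.19 × 332.8/5033 = 0.277 V.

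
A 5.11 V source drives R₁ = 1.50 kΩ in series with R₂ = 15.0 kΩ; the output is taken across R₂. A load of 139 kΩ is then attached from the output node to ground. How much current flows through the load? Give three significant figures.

I_L ≈ 0.0331 mA

R₂‖R_L = 13.54 kΩ; V_out = 5.11 × 13.54/15.04 = 4.600 V.
I_L = V_out / R_L = 4.600 / 139 kΩ = 0.0331 mA.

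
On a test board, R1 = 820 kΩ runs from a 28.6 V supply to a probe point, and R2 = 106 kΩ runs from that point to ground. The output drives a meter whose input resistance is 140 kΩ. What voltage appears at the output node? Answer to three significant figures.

V_out ≈ 1.96 V

The load sits in parallel with R2: R2‖R_L = (106 × 140) / (106 + 140) = 60.33 kΩ.
V_out = 28.6 × 60.33 / (820 + 60.33) = 28.6 × 60.33/880.3 = 1.96 V.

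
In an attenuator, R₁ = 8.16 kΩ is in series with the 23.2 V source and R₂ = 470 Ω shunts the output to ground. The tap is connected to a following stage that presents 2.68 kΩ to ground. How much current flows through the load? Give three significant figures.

R₂‖R_L = 399.9 Ω; V_out = 23.2 × 399.9/8560 = 1.084 V.
I_L = V_out / R_L = 1.084 / 2.68 kΩ = 0.404 mA.

I_L ≈ 0.404 mA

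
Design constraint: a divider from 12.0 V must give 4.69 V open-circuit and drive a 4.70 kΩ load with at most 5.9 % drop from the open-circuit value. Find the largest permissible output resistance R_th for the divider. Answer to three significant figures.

Loading drop = R_th/(R_th + R_L) ≤ 0.0590, so R_th ≤ R_L · ε/(1−ε) = 4.70 kΩ × 0.0590/0.9410 = 295 Ω.
(Any R1, R2 with R2/(R1+R2) = 0.391 and R1‖R2 ≤ 295 Ω will meet the spec.)

R_th ≤ 295 Ω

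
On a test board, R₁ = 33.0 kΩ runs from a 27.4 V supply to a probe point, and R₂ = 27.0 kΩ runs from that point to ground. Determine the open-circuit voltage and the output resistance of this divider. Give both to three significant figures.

V_th = 12.3 V, R_th = 14.8 kΩ

V_th is the open-circuit tap voltage: 27.4 × 27.0/(33.0 + 27.0) = 12.3 V.
With the supply zeroed, R₁ and R₂ appear in parallel from the tap: R_th = R₁‖R₂ = (33.0 × 27.0)/60.00 = 14.8 kΩ.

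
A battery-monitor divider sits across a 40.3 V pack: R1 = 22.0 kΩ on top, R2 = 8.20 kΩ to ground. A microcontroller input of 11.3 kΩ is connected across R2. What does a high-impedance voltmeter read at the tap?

V_out ≈ 7.16 V

The load sits in parallel with R2: R2‖R_L = (8.20 × 11.3) / (8.20 + 11.3) = 4.752 kΩ.
V_out = 40.3 × 4.752 / (22.0 + 4.752) = 40.3 × 4.752/26.75 = 7.16 V.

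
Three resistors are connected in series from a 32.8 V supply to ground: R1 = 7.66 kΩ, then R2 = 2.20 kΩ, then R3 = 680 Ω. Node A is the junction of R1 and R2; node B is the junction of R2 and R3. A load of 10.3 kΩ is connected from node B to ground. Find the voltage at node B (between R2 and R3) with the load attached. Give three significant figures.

V ≈ 1.99 V

At node B, R3 is in parallel with the load: R3‖R_L = 637.9 Ω.
Below node A the resistance is R2 + (R3‖R_L) = 2838 Ω, so V_A = 32.8 × 2838/10500 = 8.867 V.
Then V_B = V_A × (R3‖R_L)/(R2 + R3‖R_L) = 8.867 × 637.9/2838 = 1.99 V.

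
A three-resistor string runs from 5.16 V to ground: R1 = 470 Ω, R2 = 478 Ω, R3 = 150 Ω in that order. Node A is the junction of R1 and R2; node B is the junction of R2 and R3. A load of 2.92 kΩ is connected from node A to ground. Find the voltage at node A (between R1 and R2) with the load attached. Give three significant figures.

V ≈ 2.70 V

Below node A the series string R2+R3 = 628.0 Ω sits in parallel with the 2920 Ω load: 516.8 Ω.
V_A = 5.16 × 516.8/(470 + 516.8) = 2.70 V.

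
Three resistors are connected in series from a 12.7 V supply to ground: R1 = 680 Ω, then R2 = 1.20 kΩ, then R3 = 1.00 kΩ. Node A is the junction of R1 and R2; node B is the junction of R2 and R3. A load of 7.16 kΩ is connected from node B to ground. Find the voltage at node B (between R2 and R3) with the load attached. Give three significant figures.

At node B, R3 is in parallel with the load: R3‖R_L = 877.5 Ω.
Below node A the resistance is R2 + (R3‖R_L) = 2077 Ω, so V_A = 12.7 × 2077/2757 = 9.568 V.
Then V_B = V_A × (R3‖R_L)/(R2 + R3‖R_L) = 9.568 × 877.5/2077 = 4.04 V.

V ≈ 4.04 V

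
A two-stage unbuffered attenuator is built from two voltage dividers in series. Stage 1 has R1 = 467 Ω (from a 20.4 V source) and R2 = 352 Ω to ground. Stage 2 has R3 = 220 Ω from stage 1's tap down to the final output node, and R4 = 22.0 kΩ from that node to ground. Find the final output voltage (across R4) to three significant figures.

V_out ≈ 8.60 V

Stage 2 presents R3+R4 = 22220 Ω as a load on stage 1's tap.
Stage 1's lower leg becomes R2‖(R3+R4) = 346.5 Ω, so V_mid = 20.4 × 346.5/813.5 = 8.689 V.
Stage 2 is itself unloaded: V_out = V_mid × R4/(R3+R4) = 8.689 × 22000/22220 = 8.60 V.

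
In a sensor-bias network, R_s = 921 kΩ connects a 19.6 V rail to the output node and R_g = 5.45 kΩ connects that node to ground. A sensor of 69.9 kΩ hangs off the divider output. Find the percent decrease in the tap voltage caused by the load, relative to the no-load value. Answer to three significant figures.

The divider's output (Thévenin) resistance is R_s‖R_g = 5.418 kΩ.
Fractional drop under load = R_th/(R_th + R_L) = 5.418 / (5.418 + 69.9) = 0.07193.
So the output falls by 7.19 %.

7.19 %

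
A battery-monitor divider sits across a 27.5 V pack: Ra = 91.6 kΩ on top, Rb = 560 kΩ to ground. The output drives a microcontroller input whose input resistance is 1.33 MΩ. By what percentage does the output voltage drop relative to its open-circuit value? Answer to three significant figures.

5.59 %

The divider's output (Thévenin) resistance is Ra‖Rb = 78.72 kΩ.
Fractional drop under load = R_th/(R_th + R_L) = 78.72 / (78.72 + 1330) = 0.05588.
So the output falls by 5.59 %.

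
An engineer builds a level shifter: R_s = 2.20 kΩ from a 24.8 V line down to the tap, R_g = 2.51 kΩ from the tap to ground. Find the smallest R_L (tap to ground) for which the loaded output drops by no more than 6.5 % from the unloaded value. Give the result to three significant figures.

R_L(min) ≈ 16.9 kΩ

Output resistance R_th = R_s‖R_g = (2.20 × 2.51)/4.710 = 1.172 kΩ.
The fractional drop is R_th/(R_th + R_L); requiring this ≤ 0.0650 gives R_L ≥ R_th(1/0.0650 − 1) = 1.172 × 14.38 = 16.9 kΩ.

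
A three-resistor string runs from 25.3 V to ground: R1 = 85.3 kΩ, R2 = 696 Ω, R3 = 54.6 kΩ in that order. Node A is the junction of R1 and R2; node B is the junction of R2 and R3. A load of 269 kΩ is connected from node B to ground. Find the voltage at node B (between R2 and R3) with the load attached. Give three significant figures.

At node B, R3 is in parallel with the load: R3‖R_L = 45390 Ω.
Below node A the resistance is R2 + (R3‖R_L) = 46080 Ω, so V_A = 25.3 × 46080/131400 = 8.874 V.
Then V_B = V_A × (R3‖R_L)/(R2 + R3‖R_L) = 8.874 × 45390/46080 = 8.74 V.

V ≈ 8.74 V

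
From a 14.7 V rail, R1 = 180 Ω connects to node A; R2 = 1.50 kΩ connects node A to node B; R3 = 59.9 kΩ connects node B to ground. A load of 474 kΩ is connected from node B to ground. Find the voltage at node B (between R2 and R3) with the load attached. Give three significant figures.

At node B, R3 is in parallel with the load: R3‖R_L = 53180 Ω.
Below node A the resistance is R2 + (R3‖R_L) = 54680 Ω, so V_A = 14.7 × 54680/54860 = 14.65 V.
Then V_B = V_A × (R3‖R_L)/(R2 + R3‖R_L) = 14.65 × 53180/54680 = 14.2 V.

V ≈ 14.2 V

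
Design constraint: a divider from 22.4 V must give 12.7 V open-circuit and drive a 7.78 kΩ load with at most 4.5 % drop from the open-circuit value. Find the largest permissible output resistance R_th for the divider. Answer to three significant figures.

R_th ≤ 367 Ω

Loading drop = R_th/(R_th + R_L) ≤ 0.0450, so R_th ≤ R_L · ε/(1−ε) = 7.78 kΩ × 0.0450/0.9550 = 367 Ω.
(Any R1, R2 with R2/(R1+R2) = 0.567 and R1‖R2 ≤ 367 Ω will meet the spec.)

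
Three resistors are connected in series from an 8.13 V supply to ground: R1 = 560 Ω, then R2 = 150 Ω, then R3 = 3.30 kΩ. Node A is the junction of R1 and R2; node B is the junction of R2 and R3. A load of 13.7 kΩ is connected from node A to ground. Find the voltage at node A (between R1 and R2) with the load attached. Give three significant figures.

V ≈ 6.76 V

Below node A the series string R2+R3 = 3450 Ω sits in parallel with the 13700 Ω load: 2756 Ω.
V_A = 8.13 × 2756/(560 + 2756) = 6.76 V.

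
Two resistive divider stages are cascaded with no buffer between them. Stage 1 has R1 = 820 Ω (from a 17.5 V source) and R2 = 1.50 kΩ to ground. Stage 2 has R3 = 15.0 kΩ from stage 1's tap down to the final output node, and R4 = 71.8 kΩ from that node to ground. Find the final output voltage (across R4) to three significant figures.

V_out ≈ 9.30 V

Stage 2 presents R3+R4 = 86800 Ω as a load on stage 1's tap.
Stage 1's lower leg becomes R2‖(R3+R4) = 1475 Ω, so V_mid = 17.5 × 1475/2295 = 11.25 V.
Stage 2 is itself unloaded: V_out = V_mid × R4/(R3+R4) = 11.25 × 71800/86800 = 9.30 V.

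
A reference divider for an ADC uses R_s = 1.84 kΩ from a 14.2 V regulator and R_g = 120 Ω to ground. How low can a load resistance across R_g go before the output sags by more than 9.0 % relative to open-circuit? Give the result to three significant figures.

R_L(min) ≈ 1.14 kΩ

Output resistance R_th = R_s‖R_g = (1840 × 120)/1960 = 112.7 Ω.
The fractional drop is R_th/(R_th + R_L); requiring this ≤ 0.0900 gives R_L ≥ R_th(1/0.0900 − 1) = 112.7 × 10.11 = 1.14 kΩ.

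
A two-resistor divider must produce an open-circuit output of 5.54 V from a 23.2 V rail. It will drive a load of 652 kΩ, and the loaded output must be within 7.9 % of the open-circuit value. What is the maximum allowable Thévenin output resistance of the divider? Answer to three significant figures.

R_th ≤ 55.9 kΩ

Loading drop = R_th/(R_th + R_L) ≤ 0.0790, so R_th ≤ R_L · ε/(1−ε) = 652 kΩ × 0.0790/0.9210 = 55.9 kΩ.
(Any R1, R2 with R2/(R1+R2) = 0.239 and R1‖R2 ≤ 55.9 kΩ will meet the spec.)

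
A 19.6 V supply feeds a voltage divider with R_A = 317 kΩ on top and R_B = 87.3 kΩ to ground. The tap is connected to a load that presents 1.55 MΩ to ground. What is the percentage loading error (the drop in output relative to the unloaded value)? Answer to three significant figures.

4.23 %

The divider's output (Thévenin) resistance is R_A‖R_B = 68.45 kΩ.
Fractional drop under load = R_th/(R_th + R_L) = 68.45 / (68.45 + 1550) = 0.04229.
So the output falls by 4.23 %.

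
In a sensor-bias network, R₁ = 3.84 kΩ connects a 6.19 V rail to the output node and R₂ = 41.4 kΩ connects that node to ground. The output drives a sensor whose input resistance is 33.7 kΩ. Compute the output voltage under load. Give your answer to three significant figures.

V_out ≈ 5.13 V

The load sits in parallel with R₂: R₂‖R_L = (41.4 × 33.7) / (41.4 + 33.7) = 18.58 kΩ.
V_out = 6.19 × 18.58 / (3.84 + 18.58) = 6.19 × 18.58/22.42 = 5.13 V.
(Unloaded it would have been 5.66 V.)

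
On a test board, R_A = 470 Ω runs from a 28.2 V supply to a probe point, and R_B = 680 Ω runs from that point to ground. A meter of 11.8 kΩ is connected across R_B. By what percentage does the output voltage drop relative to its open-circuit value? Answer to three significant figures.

The divider's output (Thévenin) resistance is R_A‖R_B = 277.9 Ω.
Fractional drop under load = R_th/(R_th + R_L) = 277.9 / (277.9 + 11800) = 0.02301.
So the output falls by 2.30 %.

2.30 %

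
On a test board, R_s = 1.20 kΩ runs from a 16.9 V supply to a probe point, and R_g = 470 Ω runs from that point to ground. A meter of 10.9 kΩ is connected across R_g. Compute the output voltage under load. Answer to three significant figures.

V_out ≈ 4.61 V

The load sits in parallel with R_g: R_g‖R_L = (470 × 10900) / (470 + 10900) = 450.6 Ω.
V_out = 16.9 × 450.6 / (1200 + 450.6) = 16.9 × 450.6/1651 = 4.61 V.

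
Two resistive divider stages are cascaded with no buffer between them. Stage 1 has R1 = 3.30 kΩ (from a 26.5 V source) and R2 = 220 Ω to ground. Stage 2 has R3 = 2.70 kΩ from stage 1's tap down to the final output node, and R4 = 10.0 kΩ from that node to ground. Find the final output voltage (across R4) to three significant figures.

V_out ≈ 1.28 V

Stage 2 presents R3+R4 = 12700 Ω as a load on stage 1's tap.
Stage 1's lower leg becomes R2‖(R3+R4) = 216.3 Ω, so V_mid = 26.5 × 216.3/3516 = 1.630 V.
Stage 2 is itself unloaded: V_out = V_mid × R4/(R3+R4) = 1.630 × 10000/12700 = 1.28 V.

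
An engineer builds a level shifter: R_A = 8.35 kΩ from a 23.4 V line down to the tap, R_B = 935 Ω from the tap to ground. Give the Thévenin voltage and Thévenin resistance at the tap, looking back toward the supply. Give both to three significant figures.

V_th = 2.36 V, R_th = 841 Ω

V_th is the open-circuit tap voltage: 23.4 × 935/(8350 + 935) = 2.36 V.
With the supply zeroed, R_A and R_B appear in parallel from the tap: R_th = R_A‖R_B = (8350 × 935)/9285 = 841 Ω.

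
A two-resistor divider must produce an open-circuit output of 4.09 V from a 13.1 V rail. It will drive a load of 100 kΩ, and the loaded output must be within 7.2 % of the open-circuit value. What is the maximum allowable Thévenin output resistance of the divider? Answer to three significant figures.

R_th ≤ 7.76 kΩ

Loading drop = R_th/(R_th + R_L) ≤ 0.0720, so R_th ≤ R_L · ε/(1−ε) = 100 kΩ × 0.0720/0.9280 = 7.76 kΩ.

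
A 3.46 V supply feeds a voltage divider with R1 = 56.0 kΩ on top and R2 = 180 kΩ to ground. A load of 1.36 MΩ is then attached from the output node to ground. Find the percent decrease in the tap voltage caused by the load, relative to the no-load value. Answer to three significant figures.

3.04 %

The divider's output (Thévenin) resistance is R1‖R2 = 42.71 kΩ.
Fractional drop under load = R_th/(R_th + R_L) = 42.71 / (42.71 + 1360) = 0.03045.
So the output falls by 3.04 %.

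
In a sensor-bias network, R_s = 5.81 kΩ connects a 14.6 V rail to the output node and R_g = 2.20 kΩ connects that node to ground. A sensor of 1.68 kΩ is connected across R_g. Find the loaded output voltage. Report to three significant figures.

V_out ≈ 2.06 V

The load sits in parallel with R_g: R_g‖R_L = (2.20 × 1.68) / (2.20 + 1.68) = 0.9526 kΩ.
V_out = 14.6 × 0.9526 / (5.81 + 0.9526) = 14.6 × 0.9526/6.763 = 2.06 V.
(Unloaded it would have been 4.01 V.)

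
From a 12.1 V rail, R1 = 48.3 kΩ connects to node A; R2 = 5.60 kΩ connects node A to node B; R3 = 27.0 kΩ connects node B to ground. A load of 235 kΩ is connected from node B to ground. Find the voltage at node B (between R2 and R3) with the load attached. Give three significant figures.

V ≈ 3.75 V

At node B, R3 is in parallel with the load: R3‖R_L = 24.22 kΩ.
Below node A the resistance is R2 + (R3‖R_L) = 29.82 kΩ, so V_A = 12.1 × 29.82/78.12 = 4.619 V.
Then V_B = V_A × (R3‖R_L)/(R2 + R3‖R_L) = 4.619 × 24.22/29.82 = 3.75 V.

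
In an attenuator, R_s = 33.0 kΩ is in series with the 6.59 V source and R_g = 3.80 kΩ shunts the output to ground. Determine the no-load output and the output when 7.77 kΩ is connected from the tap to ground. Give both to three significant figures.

Open-circuit: V = 6.59 × 3.80/(33.0 + 3.80) = 0.680 V.
With the load, R_g becomes R_g‖R_L = 2.552 kΩ, so V = 6.59 × 2.552/35.55 = 0.473 V.

Unloaded: 0.680 V; loaded: 0.473 V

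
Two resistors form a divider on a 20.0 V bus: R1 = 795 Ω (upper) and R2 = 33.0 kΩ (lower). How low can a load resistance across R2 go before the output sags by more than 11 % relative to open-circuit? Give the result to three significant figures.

Output resistance R_th = R1‖R2 = (795 × 33000)/33800 = 776.3 Ω.
The fractional drop is R_th/(R_th + R_L); requiring this ≤ 0.110 gives R_L ≥ R_th(1/0.110 − 1) = 776.3 × 8.091 = 6.28 kΩ.

R_L(min) ≈ 6.28 kΩ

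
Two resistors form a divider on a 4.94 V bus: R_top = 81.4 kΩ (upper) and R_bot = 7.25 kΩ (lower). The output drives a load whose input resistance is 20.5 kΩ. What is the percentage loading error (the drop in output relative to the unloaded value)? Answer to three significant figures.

24.5 %

Unloaded V = 4.94 × 7.25/88.65 = 0.4040 V.
Loaded: R_bot‖R_L = 5.356 kΩ, giving V = 4.94 × 5.356/86.76 = 0.3050 V.
Drop = (0.4040 − 0.3050) / 0.4040 = 24.5 %.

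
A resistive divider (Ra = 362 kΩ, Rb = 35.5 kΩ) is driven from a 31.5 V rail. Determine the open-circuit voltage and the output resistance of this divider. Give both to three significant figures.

V_th = 2.81 V, R_th = 32.3 kΩ

V_th is the open-circuit tap voltage: 31.5 × 35.5/(362 + 35.5) = 2.81 V.
With the supply zeroed, Ra and Rb appear in parallel from the tap: R_th = Ra‖Rb = (362 × 35.5)/397.5 = 32.3 kΩ.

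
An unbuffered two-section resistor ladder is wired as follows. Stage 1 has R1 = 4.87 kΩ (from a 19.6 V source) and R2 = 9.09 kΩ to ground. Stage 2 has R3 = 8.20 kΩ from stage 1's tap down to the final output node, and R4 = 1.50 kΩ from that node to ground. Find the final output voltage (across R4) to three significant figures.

V_out ≈ 1.49 V

Stage 2 presents R3+R4 = 9.700 kΩ as a load on stage 1's tap.
Stage 1's lower leg becomes R2‖(R3+R4) = 4.693 kΩ, so V_mid = 19.6 × 4.693/9.563 = 9.618 V.
Stage 2 is itself unloaded: V_out = V_mid × R4/(R3+R4) = 9.618 × 1.50/9.700 = 1.49 V.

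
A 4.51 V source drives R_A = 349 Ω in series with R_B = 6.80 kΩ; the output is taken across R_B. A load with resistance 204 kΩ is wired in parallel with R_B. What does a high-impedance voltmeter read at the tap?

The load sits in parallel with R_B: R_B‖R_L = (6800 × 204000) / (6800 + 204000) = 6581 Ω.
V_out = 4.51 × 6581 / (349 + 6581) = 4.51 × 6581/6930 = 4.28 V.

V_out ≈ 4.28 V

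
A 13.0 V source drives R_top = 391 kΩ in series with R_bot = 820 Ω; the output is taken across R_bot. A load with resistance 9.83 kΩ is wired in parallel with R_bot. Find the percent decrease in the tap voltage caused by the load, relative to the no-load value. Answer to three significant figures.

The divider's output (Thévenin) resistance is R_top‖R_bot = 818.3 Ω.
Fractional drop under load = R_th/(R_th + R_L) = 818.3 / (818.3 + 9830) = 0.07685.
So the output falls by 7.68 %.

7.68 %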